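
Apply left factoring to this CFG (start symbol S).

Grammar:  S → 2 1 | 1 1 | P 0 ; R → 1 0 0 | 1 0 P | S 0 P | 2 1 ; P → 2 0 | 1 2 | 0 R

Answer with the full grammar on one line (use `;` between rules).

S → 2 1 | 1 1 | P 0; R → S 0 P | 2 1 | 1 0 R'; P → 2 0 | 1 2 | 0 R; R' → 0 | P

R has alternatives sharing prefix '1 0': factor to R → 1 0 R' with R' → 0 | P.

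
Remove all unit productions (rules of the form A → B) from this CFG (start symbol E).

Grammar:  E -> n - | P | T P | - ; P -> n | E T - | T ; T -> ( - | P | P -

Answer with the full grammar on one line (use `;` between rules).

Unit pairs: E ⇒* {P, T}; P ⇒* {T}; T ⇒* {P}.
For every A with A ⇒* B via unit rules, add B's non-unit alternatives to A; then delete every rule of the form X → Y.

E -> n - | T P | - | n | E T - | ( - | P -; P -> n | E T - | ( - | P -; T -> n | E T - | ( - | P -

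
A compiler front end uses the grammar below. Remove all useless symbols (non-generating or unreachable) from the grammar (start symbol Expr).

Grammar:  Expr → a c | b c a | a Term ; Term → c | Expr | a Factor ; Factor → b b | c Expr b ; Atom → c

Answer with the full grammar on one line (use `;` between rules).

Expr → a c | b c a | a Term; Term → c | Expr | a Factor; Factor → b b | c Expr b

Generating nonterminals: {Atom, Expr, Factor, Term}.
Reachable from Expr after that: {Expr, Factor, Term}.
Removed useless symbols: {Atom} and every production mentioning them.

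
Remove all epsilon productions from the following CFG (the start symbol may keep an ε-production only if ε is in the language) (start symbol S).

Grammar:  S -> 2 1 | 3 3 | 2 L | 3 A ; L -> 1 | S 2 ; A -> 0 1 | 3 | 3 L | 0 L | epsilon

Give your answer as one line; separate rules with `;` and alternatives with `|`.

Nullable nonterminals: {A}.
ε ∉ L(G), so no ε-production is kept.
Expand every rule over subsets of its nullable positions: S → 3 A gives 3 A | 3.

S -> 2 1 | 3 3 | 2 L | 3 A | 3; L -> 1 | S 2; A -> 0 1 | 3 | 3 L | 0 L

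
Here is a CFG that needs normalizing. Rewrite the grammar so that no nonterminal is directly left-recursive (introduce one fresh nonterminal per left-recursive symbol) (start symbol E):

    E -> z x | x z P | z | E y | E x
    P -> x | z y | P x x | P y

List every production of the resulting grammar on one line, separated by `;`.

E, P are directly left-recursive.
For E: α = {y, x}, β = {z x, x z P, z}. Rewrite as E → β E' and E' → α E' | ε.
For P: α = {x x, y}, β = {x, z y}. Rewrite as P → β P' and P' → α P' | ε.

E -> z x E' | x z P E' | z E'; P -> x P' | z y P'; E' -> y E' | x E' | ε; P' -> x x P' | y P' | ε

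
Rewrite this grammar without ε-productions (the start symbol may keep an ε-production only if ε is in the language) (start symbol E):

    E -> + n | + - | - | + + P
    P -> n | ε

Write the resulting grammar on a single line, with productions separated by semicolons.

E -> + n | + - | - | + + P | + +; P -> n

Nullable nonterminals: {P}.
ε ∉ L(G), so no ε-production is kept.
Expand every rule over subsets of its nullable positions: E → + + P gives + + P | + +.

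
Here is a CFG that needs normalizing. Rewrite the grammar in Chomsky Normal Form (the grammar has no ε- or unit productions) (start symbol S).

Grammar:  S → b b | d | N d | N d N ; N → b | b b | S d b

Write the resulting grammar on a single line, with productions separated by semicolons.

Introduce a nonterminal for each terminal appearing in a rule of length ≥ 2: X1 → b, X2 → d.
Binarize each right-hand side of length ≥ 3 by chaining fresh nonterminals (Y1, Y2, …): affected rules were S → N X2 N; N → S X2 X1.

S → X1 X1 | d | N X2 | N Y1; N → b | X1 X1 | S Y2; X1 → b; X2 → d; Y1 → X2 N; Y2 → X2 X1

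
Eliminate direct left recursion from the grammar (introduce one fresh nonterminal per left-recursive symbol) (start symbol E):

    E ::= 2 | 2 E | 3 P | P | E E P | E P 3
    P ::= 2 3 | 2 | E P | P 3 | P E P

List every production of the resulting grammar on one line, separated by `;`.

E ::= 2 E' | 2 E E' | 3 P E' | P E'; P ::= 2 3 P' | 2 P' | E P P'; E' ::= E P E' | P 3 E' | ε; P' ::= 3 P' | E P P' | ε

E, P are directly left-recursive.
For E: α = {E P, P 3}, β = {2, 2 E, 3 P, P}. Rewrite as E → β E' and E' → α E' | ε.
For P: α = {3, E P}, β = {2 3, 2, E P}. Rewrite as P → β P' and P' → α P' | ε.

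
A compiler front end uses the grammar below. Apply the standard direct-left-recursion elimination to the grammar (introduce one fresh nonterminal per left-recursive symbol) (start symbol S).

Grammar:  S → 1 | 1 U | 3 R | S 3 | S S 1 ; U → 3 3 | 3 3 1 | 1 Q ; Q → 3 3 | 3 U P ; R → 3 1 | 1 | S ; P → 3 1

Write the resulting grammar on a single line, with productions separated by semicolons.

S → 1 S' | 1 U S' | 3 R S'; U → 3 3 | 3 3 1 | 1 Q; Q → 3 3 | 3 U P; R → 3 1 | 1 | S; P → 3 1; S' → 3 S' | S 1 S' | ε

Directly left-recursive nonterminal: S.
For S: α = {3, S 1}, β = {1, 1 U, 3 R}. Rewrite as S → β S' and S' → α S' | ε.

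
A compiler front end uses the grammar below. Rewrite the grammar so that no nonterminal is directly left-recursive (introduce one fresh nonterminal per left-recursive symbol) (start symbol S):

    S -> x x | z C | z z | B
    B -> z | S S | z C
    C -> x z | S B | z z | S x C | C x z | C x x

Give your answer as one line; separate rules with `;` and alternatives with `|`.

S -> x x | z C | z z | B; B -> z | S S | z C; C -> x z C' | S B C' | z z C' | S x C C'; C' -> x z C' | x x C' | ε

Directly left-recursive nonterminal: C.
For C: α = {x z, x x}, β = {x z, S B, z z, S x C}. Rewrite as C → β C' and C' → α C' | ε.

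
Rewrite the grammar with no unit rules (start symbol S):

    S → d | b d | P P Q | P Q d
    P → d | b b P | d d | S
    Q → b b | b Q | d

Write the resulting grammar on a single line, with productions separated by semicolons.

Unit pairs: P ⇒* {S}.
For each unit pair (A, B), copy every non-unit production of B to A, then drop all unit productions.

S → d | b d | P P Q | P Q d; P → d | b d | P P Q | P Q d | b b P | d d; Q → b b | b Q | d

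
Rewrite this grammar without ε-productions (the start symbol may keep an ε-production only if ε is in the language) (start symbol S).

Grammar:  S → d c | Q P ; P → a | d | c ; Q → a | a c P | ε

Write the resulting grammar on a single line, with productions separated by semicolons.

S → d c | Q P | P; P → a | d | c; Q → a | a c P

Nullable set = {Q}.
ε ∉ L(G), so no ε-production is kept.
Expand every rule over subsets of its nullable positions: S → Q P gives Q P | P.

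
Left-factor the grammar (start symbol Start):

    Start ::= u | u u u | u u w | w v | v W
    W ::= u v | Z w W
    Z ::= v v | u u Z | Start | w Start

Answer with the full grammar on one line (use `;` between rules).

Start ::= w v | v W | u Start1; W ::= u v | Z w W; Z ::= v v | u u Z | Start | w Start; Start1 ::= ε | u Start11; Start11 ::= u | w

Start has alternatives sharing prefix 'u': factor to Start → u Start1 with Start1 → ε | u u | u w.
Start1 has alternatives sharing prefix 'u': factor to Start1 → u Start11 with Start11 → u | w.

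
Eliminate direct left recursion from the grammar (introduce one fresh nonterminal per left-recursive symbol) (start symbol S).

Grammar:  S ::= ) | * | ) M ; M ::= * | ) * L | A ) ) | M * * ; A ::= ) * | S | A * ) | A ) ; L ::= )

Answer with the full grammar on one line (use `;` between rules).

Left recursion appears on M, A.
For M: α = {* *}, β = {*, ) * L, A ) )}. Rewrite as M → β M' and M' → α M' | ε.
For A: α = {* ), )}, β = {) *, S}. Rewrite as A → β A' and A' → α A' | ε.

S ::= ) | * | ) M; M ::= * M' | ) * L M' | A ) ) M'; A ::= ) * A' | S A'; L ::= ); M' ::= * * M' | ε; A' ::= * ) A' | ) A' | ε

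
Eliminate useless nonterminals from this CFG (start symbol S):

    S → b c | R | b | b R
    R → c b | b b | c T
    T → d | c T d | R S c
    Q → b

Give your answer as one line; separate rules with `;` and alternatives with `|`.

Generating nonterminals: {Q, R, S, T}.
Reachable from S after that: {R, S, T}.
Removed useless symbols: {Q} and every production mentioning them.

S → b c | R | b | b R; R → c b | b b | c T; T → d | c T d | R S c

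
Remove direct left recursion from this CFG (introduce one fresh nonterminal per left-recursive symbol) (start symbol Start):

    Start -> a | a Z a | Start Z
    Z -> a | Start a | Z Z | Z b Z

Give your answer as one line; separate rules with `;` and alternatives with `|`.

Left recursion appears on Start, Z.
For Start: α = {Z}, β = {a, a Z a}. Rewrite as Start → β Start1 and Start1 → α Start1 | ε.
For Z: α = {Z, b Z}, β = {a, Start a}. Rewrite as Z → β Z1 and Z1 → α Z1 | ε.

Start -> a Start1 | a Z a Start1; Z -> a Z1 | Start a Z1; Start1 -> Z Start1 | eps; Z1 -> Z Z1 | b Z Z1 | eps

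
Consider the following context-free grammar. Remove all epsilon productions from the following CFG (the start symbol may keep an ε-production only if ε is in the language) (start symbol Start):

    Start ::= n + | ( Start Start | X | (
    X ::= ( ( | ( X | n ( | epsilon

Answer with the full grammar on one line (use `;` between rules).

The nullable symbols are {Start, X}.
ε ∈ L(G) since Start is nullable, so keep Start → ε.
For each production, add variants omitting each subset of nullable occurrences: Start → ( Start Start gives ( Start Start | ( Start | (. X → ( X gives ( X | (.

Start ::= n + | ( Start Start | ( Start | ( | X | ε; X ::= ( ( | ( X | ( | n (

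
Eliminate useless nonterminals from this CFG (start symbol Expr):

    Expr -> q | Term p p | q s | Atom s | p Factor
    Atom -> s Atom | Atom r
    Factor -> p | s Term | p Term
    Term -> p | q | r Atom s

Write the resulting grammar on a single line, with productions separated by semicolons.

Generating nonterminals: {Expr, Factor, Term}.
Reachable from Expr after that: {Expr, Factor, Term}.
Removed useless symbols: {Atom} and every production mentioning them.

Expr -> q | Term p p | q s | p Factor; Factor -> p | s Term | p Term; Term -> p | q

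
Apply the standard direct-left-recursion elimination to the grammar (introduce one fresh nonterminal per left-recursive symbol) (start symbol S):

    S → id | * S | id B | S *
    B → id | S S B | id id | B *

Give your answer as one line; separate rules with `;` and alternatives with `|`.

S → id S' | * S S' | id B S'; B → id B' | S S B B' | id id B'; S' → * S' | ε; B' → * B' | ε

Left recursion appears on S, B.
For S: α = {*}, β = {id, * S, id B}. Rewrite as S → β S' and S' → α S' | ε.
For B: α = {*}, β = {id, S S B, id id}. Rewrite as B → β B' and B' → α B' | ε.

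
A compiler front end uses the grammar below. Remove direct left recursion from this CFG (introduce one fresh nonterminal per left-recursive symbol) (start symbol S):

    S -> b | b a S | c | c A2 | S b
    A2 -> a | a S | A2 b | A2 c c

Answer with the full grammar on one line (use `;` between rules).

S, A2 are directly left-recursive.
For S: α = {b}, β = {b, b a S, c, c A2}. Rewrite as S → β S' and S' → α S' | ε.
For A2: α = {b, c c}, β = {a, a S}. Rewrite as A2 → β A2' and A2' → α A2' | ε.

S -> b S' | b a S S' | c S' | c A2 S'; A2 -> a A2' | a S A2'; S' -> b S' | ε; A2' -> b A2' | c c A2' | ε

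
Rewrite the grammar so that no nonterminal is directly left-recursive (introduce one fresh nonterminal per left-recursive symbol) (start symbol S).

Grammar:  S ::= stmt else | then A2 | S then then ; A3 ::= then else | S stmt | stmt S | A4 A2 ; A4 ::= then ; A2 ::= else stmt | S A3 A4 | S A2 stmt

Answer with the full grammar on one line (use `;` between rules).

Left recursion appears on S.
For S: α = {then then}, β = {stmt else, then A2}. Rewrite as S → β S' and S' → α S' | ε.

S ::= stmt else S' | then A2 S'; A3 ::= then else | S stmt | stmt S | A4 A2; A4 ::= then; A2 ::= else stmt | S A3 A4 | S A2 stmt; S' ::= then then S' | eps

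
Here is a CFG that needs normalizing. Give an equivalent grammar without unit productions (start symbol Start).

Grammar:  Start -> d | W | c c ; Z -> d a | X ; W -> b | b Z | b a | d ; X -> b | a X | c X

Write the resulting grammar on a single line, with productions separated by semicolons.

Start -> d | c c | b | b Z | b a; Z -> d a | b | a X | c X; W -> b | b Z | b a | d; X -> b | a X | c X

Unit pairs: Start ⇒* {W}; Z ⇒* {X}.
For each unit pair (A, B), copy every non-unit production of B to A, then drop all unit productions.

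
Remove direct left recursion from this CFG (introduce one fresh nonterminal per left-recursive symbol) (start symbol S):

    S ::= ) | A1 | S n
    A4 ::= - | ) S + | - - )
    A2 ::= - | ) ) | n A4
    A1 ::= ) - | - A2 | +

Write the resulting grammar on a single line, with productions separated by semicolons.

S ::= ) S' | A1 S'; A4 ::= - | ) S + | - - ); A2 ::= - | ) ) | n A4; A1 ::= ) - | - A2 | +; S' ::= n S' | ε

Left recursion appears on S.
For S: α = {n}, β = {), A1}. Rewrite as S → β S' and S' → α S' | ε.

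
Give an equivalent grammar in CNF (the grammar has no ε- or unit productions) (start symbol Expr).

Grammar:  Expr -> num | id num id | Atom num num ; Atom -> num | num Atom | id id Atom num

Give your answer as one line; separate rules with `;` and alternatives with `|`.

Expr -> num | X1 Y1 | Atom Y2; Atom -> num | X2 Atom | X1 Y3; X1 -> id; X2 -> num; Y1 -> X2 X1; Y2 -> X2 X2; Y3 -> X1 Y4; Y4 -> Atom X2

Introduce a nonterminal for each terminal appearing in a rule of length ≥ 2: X1 → id, X2 → num.
Binarize each right-hand side of length ≥ 3 by chaining fresh nonterminals (Y1, Y2, …): affected rules were Expr → X1 X2 X1; Expr → Atom X2 X2; Atom → X1 X1 Atom X2.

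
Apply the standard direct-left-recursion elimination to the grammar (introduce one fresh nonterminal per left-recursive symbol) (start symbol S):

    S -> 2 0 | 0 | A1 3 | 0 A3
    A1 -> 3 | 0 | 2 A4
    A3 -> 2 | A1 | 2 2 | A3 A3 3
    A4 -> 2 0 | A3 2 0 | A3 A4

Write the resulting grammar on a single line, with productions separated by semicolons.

S -> 2 0 | 0 | A1 3 | 0 A3; A1 -> 3 | 0 | 2 A4; A3 -> 2 A3' | A1 A3' | 2 2 A3'; A4 -> 2 0 | A3 2 0 | A3 A4; A3' -> A3 3 A3' | ε

A3 is directly left-recursive.
For A3: α = {A3 3}, β = {2, A1, 2 2}. Rewrite as A3 → β A3' and A3' → α A3' | ε.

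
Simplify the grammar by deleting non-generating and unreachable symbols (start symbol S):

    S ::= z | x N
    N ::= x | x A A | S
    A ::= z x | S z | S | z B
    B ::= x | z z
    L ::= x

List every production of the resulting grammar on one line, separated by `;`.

Generating nonterminals: {A, B, L, N, S}.
Reachable from S after that: {A, B, N, S}.
Removed useless symbols: {L} and every production mentioning them.

S ::= z | x N; N ::= x | x A A | S; A ::= z x | S z | S | z B; B ::= x | z z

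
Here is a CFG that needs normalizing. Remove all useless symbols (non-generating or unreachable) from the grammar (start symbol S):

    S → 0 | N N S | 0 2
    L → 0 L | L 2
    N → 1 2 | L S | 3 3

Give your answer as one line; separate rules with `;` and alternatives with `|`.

Generating nonterminals: {N, S}.
Reachable from S after that: {N, S}.
Removed useless symbols: {L} and every production mentioning them.

S → 0 | N N S | 0 2; N → 1 2 | 3 3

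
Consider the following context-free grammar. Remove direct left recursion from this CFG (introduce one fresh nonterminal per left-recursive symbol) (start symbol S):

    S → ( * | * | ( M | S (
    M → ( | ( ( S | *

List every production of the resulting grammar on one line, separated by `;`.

S → ( * S' | * S' | ( M S'; M → ( | ( ( S | *; S' → ( S' | ε

Directly left-recursive nonterminal: S.
For S: α = {(}, β = {( *, *, ( M}. Rewrite as S → β S' and S' → α S' | ε.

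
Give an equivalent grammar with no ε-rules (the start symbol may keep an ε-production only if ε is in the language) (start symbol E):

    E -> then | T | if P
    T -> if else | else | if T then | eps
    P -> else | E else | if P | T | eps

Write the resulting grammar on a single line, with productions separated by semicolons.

Nullable nonterminals: {E, P, T}.
ε ∈ L(G) since E is nullable, so keep E → ε.
For each production, add variants omitting each subset of nullable occurrences: E → if P gives if P | if. T → if T then gives if T then | if then. P → if P gives if P | if.

E -> then | T | if P | if | ε; T -> if else | else | if T then | if then; P -> else | E else | if P | if | T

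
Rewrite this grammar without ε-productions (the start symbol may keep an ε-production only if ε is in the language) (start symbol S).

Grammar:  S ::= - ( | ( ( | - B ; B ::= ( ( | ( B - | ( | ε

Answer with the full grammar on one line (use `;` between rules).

S ::= - ( | ( ( | - B | -; B ::= ( ( | ( B - | ( - | (

Nullable set = {B}.
ε ∉ L(G), so no ε-production is kept.
Expand every rule over subsets of its nullable positions: S → - B gives - B | -. B → ( B - gives ( B - | ( -.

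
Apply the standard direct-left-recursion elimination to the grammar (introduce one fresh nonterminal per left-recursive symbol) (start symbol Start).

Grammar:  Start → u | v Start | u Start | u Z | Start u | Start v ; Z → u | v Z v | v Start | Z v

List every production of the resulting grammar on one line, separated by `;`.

Start → u Start1 | v Start Start1 | u Start Start1 | u Z Start1; Z → u Z1 | v Z v Z1 | v Start Z1; Start1 → u Start1 | v Start1 | ε; Z1 → v Z1 | ε

Left recursion appears on Start, Z.
For Start: α = {u, v}, β = {u, v Start, u Start, u Z}. Rewrite as Start → β Start1 and Start1 → α Start1 | ε.
For Z: α = {v}, β = {u, v Z v, v Start}. Rewrite as Z → β Z1 and Z1 → α Z1 | ε.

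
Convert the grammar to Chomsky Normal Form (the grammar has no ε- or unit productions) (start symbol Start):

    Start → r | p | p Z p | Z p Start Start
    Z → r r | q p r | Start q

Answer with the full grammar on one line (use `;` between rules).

Start → r | p | X1 Y1 | Z Y2; Z → X2 X2 | X3 Y4 | Start X3; X1 → p; X2 → r; X3 → q; Y1 → Z X1; Y2 → X1 Y3; Y3 → Start Start; Y4 → X1 X2

Introduce a nonterminal for each terminal appearing in a rule of length ≥ 2: X1 → p, X2 → r, X3 → q.
Binarize each right-hand side of length ≥ 3 by chaining fresh nonterminals (Y1, Y2, …): affected rules were Start → X1 Z X1; Start → Z X1 Start Start; Z → X3 X1 X2.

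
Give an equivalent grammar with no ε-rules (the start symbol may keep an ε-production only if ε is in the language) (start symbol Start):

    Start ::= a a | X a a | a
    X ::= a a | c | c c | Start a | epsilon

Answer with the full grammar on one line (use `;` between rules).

Nullable set = {X}.
ε ∉ L(G), so no ε-production is kept.

Start ::= a a | X a a | a; X ::= a a | c | c c | Start a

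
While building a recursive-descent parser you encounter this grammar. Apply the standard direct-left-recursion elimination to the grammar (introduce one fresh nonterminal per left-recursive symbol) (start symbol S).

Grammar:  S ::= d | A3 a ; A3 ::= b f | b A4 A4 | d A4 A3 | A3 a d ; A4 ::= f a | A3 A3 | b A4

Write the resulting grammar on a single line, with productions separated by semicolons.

S ::= d | A3 a; A3 ::= b f A3' | b A4 A4 A3' | d A4 A3 A3'; A4 ::= f a | A3 A3 | b A4; A3' ::= a d A3' | ε

Left recursion appears on A3.
For A3: α = {a d}, β = {b f, b A4 A4, d A4 A3}. Rewrite as A3 → β A3' and A3' → α A3' | ε.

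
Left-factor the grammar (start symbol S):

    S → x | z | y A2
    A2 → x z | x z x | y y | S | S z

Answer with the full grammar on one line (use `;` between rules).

S → x | z | y A2; A2 → y y | x z A2' | S A2''; A2' → epsilon | x; A2'' → epsilon | z

A2 has alternatives sharing prefix 'x z': factor to A2 → x z A2' with A2' → ε | x.
A2 has alternatives sharing prefix 'S': factor to A2 → S A2'' with A2'' → ε | z.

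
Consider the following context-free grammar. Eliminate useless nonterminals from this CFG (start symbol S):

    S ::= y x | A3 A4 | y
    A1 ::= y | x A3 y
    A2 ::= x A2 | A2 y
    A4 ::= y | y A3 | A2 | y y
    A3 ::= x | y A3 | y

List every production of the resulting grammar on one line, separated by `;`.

S ::= y x | A3 A4 | y; A4 ::= y | y A3 | y y; A3 ::= x | y A3 | y

Generating nonterminals: {A1, A3, A4, S}.
Reachable from S after that: {A3, A4, S}.
Removed useless symbols: {A1, A2} and every production mentioning them.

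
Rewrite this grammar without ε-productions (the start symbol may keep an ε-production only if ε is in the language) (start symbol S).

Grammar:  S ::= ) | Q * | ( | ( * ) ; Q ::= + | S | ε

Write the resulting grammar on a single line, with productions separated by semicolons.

The nullable symbols are {Q}.
ε ∉ L(G), so no ε-production is kept.
Add the nullable-subset variants: S → Q * gives Q * | *.

S ::= ) | Q * | * | ( | ( * ); Q ::= + | S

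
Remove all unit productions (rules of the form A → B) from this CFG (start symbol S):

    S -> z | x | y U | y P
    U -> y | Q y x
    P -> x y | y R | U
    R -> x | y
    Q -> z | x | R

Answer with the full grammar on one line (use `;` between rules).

S -> z | x | y U | y P; U -> y | Q y x; P -> y | Q y x | x y | y R; R -> x | y; Q -> x | y | z

Unit pairs: P ⇒* {U}; Q ⇒* {R}.
For each unit pair (A, B), copy every non-unit production of B to A, then drop all unit productions.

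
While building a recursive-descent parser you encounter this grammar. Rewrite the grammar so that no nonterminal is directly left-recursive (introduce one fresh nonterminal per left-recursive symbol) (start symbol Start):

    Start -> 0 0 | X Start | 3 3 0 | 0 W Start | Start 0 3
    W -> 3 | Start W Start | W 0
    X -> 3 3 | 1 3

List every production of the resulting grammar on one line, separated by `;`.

Start, W are directly left-recursive.
For Start: α = {0 3}, β = {0 0, X Start, 3 3 0, 0 W Start}. Rewrite as Start → β Start1 and Start1 → α Start1 | ε.
For W: α = {0}, β = {3, Start W Start}. Rewrite as W → β W1 and W1 → α W1 | ε.

Start -> 0 0 Start1 | X Start Start1 | 3 3 0 Start1 | 0 W Start Start1; W -> 3 W1 | Start W Start W1; X -> 3 3 | 1 3; Start1 -> 0 3 Start1 | ε; W1 -> 0 W1 | ε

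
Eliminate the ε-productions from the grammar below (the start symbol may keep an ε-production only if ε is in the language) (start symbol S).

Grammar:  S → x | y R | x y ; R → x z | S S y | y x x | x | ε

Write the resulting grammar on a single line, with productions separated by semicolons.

Nullable nonterminals: {R}.
ε ∉ L(G), so no ε-production is kept.
Expand every rule over subsets of its nullable positions: S → y R gives y R | y.

S → x | y R | y | x y; R → x z | S S y | y x x | x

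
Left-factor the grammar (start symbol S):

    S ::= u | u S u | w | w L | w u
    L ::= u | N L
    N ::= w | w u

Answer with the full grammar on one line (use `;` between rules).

S has alternatives sharing prefix 'w': factor to S → w S' with S' → ε | L | u.
S has alternatives sharing prefix 'u': factor to S → u S'' with S'' → ε | S u.
N has alternatives sharing prefix 'w': factor to N → w N' with N' → ε | u.

S ::= w S' | u S''; L ::= u | N L; N ::= w N'; S' ::= ε | L | u; S'' ::= ε | S u; N' ::= ε | u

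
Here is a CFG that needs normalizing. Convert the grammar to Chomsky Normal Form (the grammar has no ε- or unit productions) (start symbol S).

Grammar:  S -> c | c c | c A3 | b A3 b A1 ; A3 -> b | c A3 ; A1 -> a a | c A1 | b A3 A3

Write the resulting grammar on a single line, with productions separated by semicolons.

S -> c | X1 X1 | X1 A3 | X2 Y1; A3 -> b | X1 A3; A1 -> X3 X3 | X1 A1 | X2 Y3; X1 -> c; X2 -> b; X3 -> a; Y1 -> A3 Y2; Y2 -> X2 A1; Y3 -> A3 A3

Introduce a nonterminal for each terminal appearing in a rule of length ≥ 2: X1 → c, X2 → b, X3 → a.
Binarize each right-hand side of length ≥ 3 by chaining fresh nonterminals (Y1, Y2, …): affected rules were S → X2 A3 X2 A1; A1 → X2 A3 A3.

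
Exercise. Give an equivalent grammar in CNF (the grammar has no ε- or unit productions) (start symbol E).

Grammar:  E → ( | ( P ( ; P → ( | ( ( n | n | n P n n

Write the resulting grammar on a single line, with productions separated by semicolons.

E → ( | X1 Y1; P → ( | X1 Y2 | n | X2 Y3; X1 → (; X2 → n; Y1 → P X1; Y2 → X1 X2; Y3 → P Y4; Y4 → X2 X2

Introduce a nonterminal for each terminal appearing in a rule of length ≥ 2: X1 → (, X2 → n.
Binarize each right-hand side of length ≥ 3 by chaining fresh nonterminals (Y1, Y2, …): affected rules were E → X1 P X1; P → X1 X1 X2; P → X2 P X2 X2.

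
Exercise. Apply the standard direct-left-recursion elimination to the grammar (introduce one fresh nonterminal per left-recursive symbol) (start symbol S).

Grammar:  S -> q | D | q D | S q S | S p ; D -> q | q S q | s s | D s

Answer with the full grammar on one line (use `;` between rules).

Directly left-recursive nonterminals: S, D.
For S: α = {q S, p}, β = {q, D, q D}. Rewrite as S → β S' and S' → α S' | ε.
For D: α = {s}, β = {q, q S q, s s}. Rewrite as D → β D' and D' → α D' | ε.

S -> q S' | D S' | q D S'; D -> q D' | q S q D' | s s D'; S' -> q S S' | p S' | ε; D' -> s D' | ε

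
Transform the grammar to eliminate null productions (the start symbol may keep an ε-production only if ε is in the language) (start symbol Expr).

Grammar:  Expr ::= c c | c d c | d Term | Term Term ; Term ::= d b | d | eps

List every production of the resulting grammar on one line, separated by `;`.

Nullable set = {Expr, Term}.
ε ∈ L(G) since Expr is nullable, so keep Expr → ε.
For each production, add variants omitting each subset of nullable occurrences: Expr → d Term gives d Term | d. Expr → Term Term gives Term Term | Term.

Expr ::= c c | c d c | d Term | d | Term Term | Term | eps; Term ::= d b | d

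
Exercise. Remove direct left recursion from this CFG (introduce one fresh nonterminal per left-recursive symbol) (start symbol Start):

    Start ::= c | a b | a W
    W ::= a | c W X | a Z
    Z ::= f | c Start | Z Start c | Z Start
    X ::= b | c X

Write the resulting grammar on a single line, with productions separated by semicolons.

Start ::= c | a b | a W; W ::= a | c W X | a Z; Z ::= f Z1 | c Start Z1; X ::= b | c X; Z1 ::= Start c Z1 | Start Z1 | ε

Z is directly left-recursive.
For Z: α = {Start c, Start}, β = {f, c Start}. Rewrite as Z → β Z1 and Z1 → α Z1 | ε.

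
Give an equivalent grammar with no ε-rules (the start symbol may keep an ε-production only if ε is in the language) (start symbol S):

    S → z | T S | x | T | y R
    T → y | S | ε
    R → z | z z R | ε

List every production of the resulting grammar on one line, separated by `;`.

Nullable set = {R, S, T}.
ε ∈ L(G) since S is nullable, so keep S → ε.
For each production, add variants omitting each subset of nullable occurrences: S → T S gives T S | T. S → y R gives y R | y. R → z z R gives z z R | z z.

S → z | T S | T | x | y R | y | ε; T → y | S; R → z | z z R | z z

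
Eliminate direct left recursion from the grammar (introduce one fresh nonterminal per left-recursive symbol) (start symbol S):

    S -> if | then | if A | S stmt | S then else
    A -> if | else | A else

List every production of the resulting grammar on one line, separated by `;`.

S, A are directly left-recursive.
For S: α = {stmt, then else}, β = {if, then, if A}. Rewrite as S → β S' and S' → α S' | ε.
For A: α = {else}, β = {if, else}. Rewrite as A → β A' and A' → α A' | ε.

S -> if S' | then S' | if A S'; A -> if A' | else A'; S' -> stmt S' | then else S' | ε; A' -> else A' | ε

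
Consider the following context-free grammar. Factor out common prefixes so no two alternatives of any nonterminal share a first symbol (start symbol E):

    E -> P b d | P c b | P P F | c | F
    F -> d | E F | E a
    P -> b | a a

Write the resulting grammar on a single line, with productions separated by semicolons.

E -> c | F | P E'; F -> d | E F'; P -> b | a a; E' -> b d | c b | P F; F' -> F | a

E has alternatives sharing prefix 'P': factor to E → P E' with E' → b d | c b | P F.
F has alternatives sharing prefix 'E': factor to F → E F' with F' → F | a.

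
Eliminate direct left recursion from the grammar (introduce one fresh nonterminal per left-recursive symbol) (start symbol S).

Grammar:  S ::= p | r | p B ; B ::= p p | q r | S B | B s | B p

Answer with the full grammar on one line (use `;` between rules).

B is directly left-recursive.
For B: α = {s, p}, β = {p p, q r, S B}. Rewrite as B → β B' and B' → α B' | ε.

S ::= p | r | p B; B ::= p p B' | q r B' | S B B'; B' ::= s B' | p B' | ε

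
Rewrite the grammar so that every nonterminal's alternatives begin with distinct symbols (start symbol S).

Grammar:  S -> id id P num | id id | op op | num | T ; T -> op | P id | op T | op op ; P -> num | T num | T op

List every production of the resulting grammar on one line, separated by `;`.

S has alternatives sharing prefix 'id id': factor to S → id id S' with S' → P num | ε.
T has alternatives sharing prefix 'op': factor to T → op T' with T' → ε | T | op.
P has alternatives sharing prefix 'T': factor to P → T P' with P' → num | op.

S -> op op | num | T | id id S'; T -> P id | op T'; P -> num | T P'; S' -> P num | ε; T' -> ε | T | op; P' -> num | op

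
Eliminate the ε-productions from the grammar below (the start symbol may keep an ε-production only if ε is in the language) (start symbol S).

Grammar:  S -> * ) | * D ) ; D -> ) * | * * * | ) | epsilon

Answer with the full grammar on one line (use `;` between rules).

Nullable nonterminals: {D}.
ε ∉ L(G), so no ε-production is kept.

S -> * ) | * D ); D -> ) * | * * * | )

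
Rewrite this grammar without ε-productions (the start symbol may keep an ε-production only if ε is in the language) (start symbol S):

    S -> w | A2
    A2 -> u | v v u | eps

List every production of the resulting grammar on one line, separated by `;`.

Nullable nonterminals: {A2, S}.
ε ∈ L(G) since S is nullable, so keep S → ε.

S -> w | A2 | eps; A2 -> u | v v u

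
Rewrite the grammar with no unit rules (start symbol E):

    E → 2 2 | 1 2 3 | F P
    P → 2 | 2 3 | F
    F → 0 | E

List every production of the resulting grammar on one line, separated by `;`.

Unit pairs: F ⇒* {E}; P ⇒* {E, F}.
For each unit pair (A, B), copy every non-unit production of B to A, then drop all unit productions.

E → 2 2 | 1 2 3 | F P; P → 2 2 | 1 2 3 | F P | 0 | 2 | 2 3; F → 2 2 | 1 2 3 | F P | 0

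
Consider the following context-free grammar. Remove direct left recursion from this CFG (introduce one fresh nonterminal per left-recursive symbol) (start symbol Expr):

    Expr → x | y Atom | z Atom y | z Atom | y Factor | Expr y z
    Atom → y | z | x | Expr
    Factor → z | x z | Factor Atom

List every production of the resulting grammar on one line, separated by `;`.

Directly left-recursive nonterminals: Expr, Factor.
For Expr: α = {y z}, β = {x, y Atom, z Atom y, z Atom, y Factor}. Rewrite as Expr → β Expr1 and Expr1 → α Expr1 | ε.
For Factor: α = {Atom}, β = {z, x z}. Rewrite as Factor → β Factor1 and Factor1 → α Factor1 | ε.

Expr → x Expr1 | y Atom Expr1 | z Atom y Expr1 | z Atom Expr1 | y Factor Expr1; Atom → y | z | x | Expr; Factor → z Factor1 | x z Factor1; Expr1 → y z Expr1 | ε; Factor1 → Atom Factor1 | ε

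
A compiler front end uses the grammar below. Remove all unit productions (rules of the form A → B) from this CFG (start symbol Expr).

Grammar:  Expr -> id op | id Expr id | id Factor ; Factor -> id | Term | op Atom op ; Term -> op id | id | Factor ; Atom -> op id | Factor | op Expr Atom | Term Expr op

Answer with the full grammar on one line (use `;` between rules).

Expr -> id op | id Expr id | id Factor; Factor -> op id | id | op Atom op; Term -> op id | id | op Atom op; Atom -> op id | id | op Expr Atom | Term Expr op | op Atom op

Unit pairs: Atom ⇒* {Factor, Term}; Factor ⇒* {Term}; Term ⇒* {Factor}.
Replace each nonterminal's rules with the union of the non-unit rules of every nonterminal it unit-derives.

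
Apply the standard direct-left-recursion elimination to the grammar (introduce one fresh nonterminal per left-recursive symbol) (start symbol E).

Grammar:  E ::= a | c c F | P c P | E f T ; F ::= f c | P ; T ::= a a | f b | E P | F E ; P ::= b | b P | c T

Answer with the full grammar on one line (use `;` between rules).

E ::= a E' | c c F E' | P c P E'; F ::= f c | P; T ::= a a | f b | E P | F E; P ::= b | b P | c T; E' ::= f T E' | ε

E is directly left-recursive.
For E: α = {f T}, β = {a, c c F, P c P}. Rewrite as E → β E' and E' → α E' | ε.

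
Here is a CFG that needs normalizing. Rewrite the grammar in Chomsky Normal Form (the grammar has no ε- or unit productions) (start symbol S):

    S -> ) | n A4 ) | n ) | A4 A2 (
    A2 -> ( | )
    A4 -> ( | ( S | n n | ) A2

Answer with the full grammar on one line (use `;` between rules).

Introduce a nonterminal for each terminal appearing in a rule of length ≥ 2: X1 → n, X2 → ), X3 → (.
Binarize each right-hand side of length ≥ 3 by chaining fresh nonterminals (Y1, Y2, …): affected rules were S → X1 A4 X2; S → A4 A2 X3.

S -> ) | X1 Y1 | X1 X2 | A4 Y2; A2 -> ( | ); A4 -> ( | X3 S | X1 X1 | X2 A2; X1 -> n; X2 -> ); X3 -> (; Y1 -> A4 X2; Y2 -> A2 X3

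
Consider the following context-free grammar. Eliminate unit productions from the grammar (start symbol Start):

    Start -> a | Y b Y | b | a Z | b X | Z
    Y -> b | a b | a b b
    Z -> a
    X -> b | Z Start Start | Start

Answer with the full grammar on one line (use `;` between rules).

Unit pairs: Start ⇒* {Z}; X ⇒* {Start, Z}.
Replace each nonterminal's rules with the union of the non-unit rules of every nonterminal it unit-derives.

Start -> a | Y b Y | b | a Z | b X; Y -> b | a b | a b b; Z -> a; X -> a | Y b Y | b | a Z | b X | Z Start Start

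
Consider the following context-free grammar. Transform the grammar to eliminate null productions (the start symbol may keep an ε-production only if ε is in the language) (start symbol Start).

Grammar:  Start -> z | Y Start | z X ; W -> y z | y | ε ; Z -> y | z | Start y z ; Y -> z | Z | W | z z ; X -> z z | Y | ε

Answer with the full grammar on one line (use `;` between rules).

The nullable symbols are {W, X, Y}.
ε ∉ L(G), so no ε-production is kept.

Start -> z | Y Start | z X; W -> y z | y; Z -> y | z | Start y z; Y -> z | Z | W | z z; X -> z z | Y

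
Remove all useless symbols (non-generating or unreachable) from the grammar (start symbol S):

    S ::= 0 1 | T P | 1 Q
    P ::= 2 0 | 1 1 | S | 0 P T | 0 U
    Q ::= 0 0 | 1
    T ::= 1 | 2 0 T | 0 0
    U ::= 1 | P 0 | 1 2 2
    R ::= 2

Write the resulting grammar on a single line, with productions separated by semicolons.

Generating nonterminals: {P, Q, R, S, T, U}.
Reachable from S after that: {P, Q, S, T, U}.
Removed useless symbols: {R} and every production mentioning them.

S ::= 0 1 | T P | 1 Q; P ::= 2 0 | 1 1 | S | 0 P T | 0 U; Q ::= 0 0 | 1; T ::= 1 | 2 0 T | 0 0; U ::= 1 | P 0 | 1 2 2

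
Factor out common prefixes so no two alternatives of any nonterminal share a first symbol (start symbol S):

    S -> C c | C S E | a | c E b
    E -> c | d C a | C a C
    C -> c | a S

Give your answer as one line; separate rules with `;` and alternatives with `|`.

S -> a | c E b | C S'; E -> c | d C a | C a C; C -> c | a S; S' -> c | S E

S has alternatives sharing prefix 'C': factor to S → C S' with S' → c | S E.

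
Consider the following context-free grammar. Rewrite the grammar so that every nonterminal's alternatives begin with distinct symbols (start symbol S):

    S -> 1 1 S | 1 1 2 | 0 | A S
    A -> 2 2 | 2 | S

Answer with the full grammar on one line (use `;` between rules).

S has alternatives sharing prefix '1 1': factor to S → 1 1 S' with S' → S | 2.
A has alternatives sharing prefix '2': factor to A → 2 A' with A' → 2 | ε.

S -> 0 | A S | 1 1 S'; A -> S | 2 A'; S' -> S | 2; A' -> 2 | ε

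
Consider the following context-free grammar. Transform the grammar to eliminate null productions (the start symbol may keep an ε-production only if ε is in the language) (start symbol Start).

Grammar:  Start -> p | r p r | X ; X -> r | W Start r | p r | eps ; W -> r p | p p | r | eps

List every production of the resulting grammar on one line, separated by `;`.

Nullable set = {Start, W, X}.
ε ∈ L(G) since Start is nullable, so keep Start → ε.
For each production, add variants omitting each subset of nullable occurrences: X → W Start r gives W Start r | W r | Start r.

Start -> p | r p r | X | ε; X -> r | W Start r | W r | Start r | p r; W -> r p | p p | r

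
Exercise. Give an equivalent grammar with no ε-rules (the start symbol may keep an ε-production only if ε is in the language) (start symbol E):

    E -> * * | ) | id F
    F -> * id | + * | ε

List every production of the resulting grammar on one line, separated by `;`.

The nullable symbols are {F}.
ε ∉ L(G), so no ε-production is kept.
For each production, add variants omitting each subset of nullable occurrences: E → id F gives id F | id.

E -> * * | ) | id F | id; F -> * id | + *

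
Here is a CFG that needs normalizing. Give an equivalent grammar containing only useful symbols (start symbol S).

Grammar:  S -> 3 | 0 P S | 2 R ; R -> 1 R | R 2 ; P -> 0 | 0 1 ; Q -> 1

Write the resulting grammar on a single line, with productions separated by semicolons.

S -> 3 | 0 P S; P -> 0 | 0 1

Generating nonterminals: {P, Q, S}.
Reachable from S after that: {P, S}.
Removed useless symbols: {Q, R} and every production mentioning them.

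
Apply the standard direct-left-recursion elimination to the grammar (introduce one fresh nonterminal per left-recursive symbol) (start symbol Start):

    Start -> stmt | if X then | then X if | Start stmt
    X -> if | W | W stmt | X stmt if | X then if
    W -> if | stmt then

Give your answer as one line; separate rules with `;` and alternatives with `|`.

Start -> stmt Start1 | if X then Start1 | then X if Start1; X -> if X1 | W X1 | W stmt X1; W -> if | stmt then; Start1 -> stmt Start1 | ε; X1 -> stmt if X1 | then if X1 | ε

Left recursion appears on Start, X.
For Start: α = {stmt}, β = {stmt, if X then, then X if}. Rewrite as Start → β Start1 and Start1 → α Start1 | ε.
For X: α = {stmt if, then if}, β = {if, W, W stmt}. Rewrite as X → β X1 and X1 → α X1 | ε.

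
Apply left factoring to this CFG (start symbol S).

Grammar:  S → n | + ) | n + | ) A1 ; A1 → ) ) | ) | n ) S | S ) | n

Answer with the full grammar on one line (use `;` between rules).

S → + ) | ) A1 | n S'; A1 → S ) | ) A1' | n A1''; S' → ε | +; A1' → ) | ε; A1'' → ) S | ε

S has alternatives sharing prefix 'n': factor to S → n S' with S' → ε | +.
A1 has alternatives sharing prefix ')': factor to A1 → ) A1' with A1' → ) | ε.
A1 has alternatives sharing prefix 'n': factor to A1 → n A1'' with A1'' → ) S | ε.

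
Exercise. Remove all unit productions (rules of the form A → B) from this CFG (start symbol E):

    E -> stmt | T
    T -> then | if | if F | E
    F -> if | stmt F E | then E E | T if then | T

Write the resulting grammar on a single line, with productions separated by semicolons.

E -> stmt | then | if | if F; T -> stmt | then | if | if F; F -> stmt | if | stmt F E | then E E | T if then | then | if F

Unit pairs: E ⇒* {T}; F ⇒* {E, T}; T ⇒* {E}.
For each unit pair (A, B), copy every non-unit production of B to A, then drop all unit productions.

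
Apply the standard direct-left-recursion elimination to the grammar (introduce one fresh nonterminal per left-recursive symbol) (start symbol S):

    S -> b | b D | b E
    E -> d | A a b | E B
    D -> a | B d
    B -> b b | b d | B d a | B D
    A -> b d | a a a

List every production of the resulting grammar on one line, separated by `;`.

E, B are directly left-recursive.
For E: α = {B}, β = {d, A a b}. Rewrite as E → β E' and E' → α E' | ε.
For B: α = {d a, D}, β = {b b, b d}. Rewrite as B → β B' and B' → α B' | ε.

S -> b | b D | b E; E -> d E' | A a b E'; D -> a | B d; B -> b b B' | b d B'; A -> b d | a a a; E' -> B E' | ε; B' -> d a B' | D B' | ε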